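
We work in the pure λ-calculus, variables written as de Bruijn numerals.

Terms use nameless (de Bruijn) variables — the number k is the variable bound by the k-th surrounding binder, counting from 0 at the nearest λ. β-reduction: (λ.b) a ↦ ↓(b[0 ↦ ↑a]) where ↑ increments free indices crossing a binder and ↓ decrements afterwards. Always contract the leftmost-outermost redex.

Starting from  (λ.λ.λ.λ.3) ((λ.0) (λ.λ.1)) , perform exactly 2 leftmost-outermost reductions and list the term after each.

Answer: after 2 steps: λ.λ.λ.λ.λ.1

Reduction:
  start: (λ.λ.λ.λ.3) ((λ.0) (λ.λ.1))
  →1  λ.λ.λ.(λ.0) (λ.λ.1)
  →2  λ.λ.λ.λ.λ.1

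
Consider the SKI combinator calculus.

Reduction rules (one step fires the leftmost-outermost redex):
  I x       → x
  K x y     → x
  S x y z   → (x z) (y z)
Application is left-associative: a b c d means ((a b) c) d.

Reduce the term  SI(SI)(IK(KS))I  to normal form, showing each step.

  start: SI(SI)(IK(KS))I
  →1  I(IK(KS))(SI(IK(KS)))I
  →2  IK(KS)(SI(IK(KS)))I
  →3  K(KS)(SI(IK(KS)))I
  →4  KSI
  →5  S

Answer: normal form = S  (in 5 steps)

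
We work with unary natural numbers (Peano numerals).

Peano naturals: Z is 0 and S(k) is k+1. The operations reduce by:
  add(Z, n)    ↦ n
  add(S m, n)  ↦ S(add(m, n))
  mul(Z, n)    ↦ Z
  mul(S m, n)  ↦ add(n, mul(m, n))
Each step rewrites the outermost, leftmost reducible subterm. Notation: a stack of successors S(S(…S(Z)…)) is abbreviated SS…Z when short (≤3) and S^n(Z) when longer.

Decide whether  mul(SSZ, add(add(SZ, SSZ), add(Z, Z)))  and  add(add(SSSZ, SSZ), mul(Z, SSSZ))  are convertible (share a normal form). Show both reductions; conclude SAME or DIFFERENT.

Term A:
  start: mul(SSZ, add(add(SZ, SSZ), add(Z, Z)))
  →1  add(add(add(SZ, SSZ), add(Z, Z)), mul(SZ, add(add(SZ, SSZ), add(Z, Z))))
  →2  add(add(S(add(Z, SSZ)), add(Z, Z)), mul(SZ, add(add(SZ, SSZ), add(Z, Z))))
  →3  add(S(add(add(Z, SSZ), add(Z, Z))), mul(SZ, add(add(SZ, SSZ), add(Z, Z))))
  →4  S(add(add(add(Z, SSZ), add(Z, Z)), mul(SZ, add(add(SZ, SSZ), add(Z, Z)))))
  →5  S(add(add(SSZ, add(Z, Z)), mul(SZ, add(add(SZ, SSZ), add(Z, Z)))))
  →6  S(add(S(add(SZ, add(Z, Z))), mul(SZ, add(add(SZ, SSZ), add(Z, Z)))))
  →7  S(S(add(add(SZ, add(Z, Z)), mul(SZ, add(add(SZ, SSZ), add(Z, Z))))))
  →8  S(S(add(S(add(Z, add(Z, Z))), mul(SZ, add(add(SZ, SSZ), add(Z, Z))))))
  →9  S(S(S(add(add(Z, add(Z, Z)), mul(SZ, add(add(SZ, SSZ), add(Z, Z)))))))
  →10  S(S(S(add(add(Z, Z), mul(SZ, add(add(SZ, SSZ), add(Z, Z)))))))
  →11  S(S(S(add(Z, mul(SZ, add(add(SZ, SSZ), add(Z, Z)))))))
  →12  S(S(S(mul(SZ, add(add(SZ, SSZ), add(Z, Z))))))
  →13  S(S(S(add(add(add(SZ, SSZ), add(Z, Z)), mul(Z, add(add(SZ, SSZ), add(Z, Z)))))))
  →14  S(S(S(add(add(S(add(Z, SSZ)), add(Z, Z)), mul(Z, add(add(SZ, SSZ), add(Z, Z)))))))
  →15  S(S(S(add(S(add(add(Z, SSZ), add(Z, Z))), mul(Z, add(add(SZ, SSZ), add(Z, Z)))))))
  →16  S(S(S(S(add(add(add(Z, SSZ), add(Z, Z)), mul(Z, add(add(SZ, SSZ), add(Z, Z))))))))
  →17  S(S(S(S(add(add(SSZ, add(Z, Z)), mul(Z, add(add(SZ, SSZ), add(Z, Z))))))))
  →18  S(S(S(S(add(S(add(SZ, add(Z, Z))), mul(Z, add(add(SZ, SSZ), add(Z, Z))))))))
  →19  S(S(S(S(S(add(add(SZ, add(Z, Z)), mul(Z, add(add(SZ, SSZ), add(Z, Z)))))))))
  →20  S(S(S(S(S(add(S(add(Z, add(Z, Z))), mul(Z, add(add(SZ, SSZ), add(Z, Z)))))))))
  →21  S(S(S(S(S(S(add(add(Z, add(Z, Z)), mul(Z, add(add(SZ, SSZ), add(Z, Z))))))))))
  →22  S(S(S(S(S(S(add(add(Z, Z), mul(Z, add(add(SZ, SSZ), add(Z, Z))))))))))
  →23  S(S(S(S(S(S(add(Z, mul(Z, add(add(SZ, SSZ), add(Z, Z))))))))))
  →24  S(S(S(S(S(S(mul(Z, add(add(SZ, SSZ), add(Z, Z)))))))))
  →25  S^6(Z)

Term B:
  start: add(add(SSSZ, SSZ), mul(Z, SSSZ))
  →1  add(S(add(SSZ, SSZ)), mul(Z, SSSZ))
  →2  S(add(add(SSZ, SSZ), mul(Z, SSSZ)))
  →3  S(add(S(add(SZ, SSZ)), mul(Z, SSSZ)))
  →4  S(S(add(add(SZ, SSZ), mul(Z, SSSZ))))
  →5  S(S(add(S(add(Z, SSZ)), mul(Z, SSSZ))))
  →6  S(S(S(add(add(Z, SSZ), mul(Z, SSSZ)))))
  →7  S(S(S(add(SSZ, mul(Z, SSSZ)))))
  →8  S(S(S(S(add(SZ, mul(Z, SSSZ))))))
  →9  S(S(S(S(S(add(Z, mul(Z, SSSZ)))))))
  →10  S(S(S(S(S(mul(Z, SSSZ))))))
  →11  S^5(Z)

Answer: DIFFERENT — A ⇓ S^6(Z), B ⇓ S^5(Z)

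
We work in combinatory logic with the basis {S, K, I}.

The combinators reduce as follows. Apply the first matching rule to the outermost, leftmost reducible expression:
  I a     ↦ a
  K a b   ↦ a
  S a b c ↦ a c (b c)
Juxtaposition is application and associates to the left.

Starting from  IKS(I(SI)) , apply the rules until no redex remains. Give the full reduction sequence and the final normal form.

  start: IKS(I(SI))
  step 1: KS(I(SI))
  step 2: S

Answer: normal form = S  (in 2 steps)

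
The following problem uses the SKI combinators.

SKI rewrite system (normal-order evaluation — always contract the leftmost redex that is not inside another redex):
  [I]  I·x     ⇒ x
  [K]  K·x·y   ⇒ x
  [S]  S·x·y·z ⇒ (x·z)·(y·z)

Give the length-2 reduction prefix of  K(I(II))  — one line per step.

  start: K(I(II))
  step 1: K(II)
  step 2: KI

Answer: after 2 steps: KI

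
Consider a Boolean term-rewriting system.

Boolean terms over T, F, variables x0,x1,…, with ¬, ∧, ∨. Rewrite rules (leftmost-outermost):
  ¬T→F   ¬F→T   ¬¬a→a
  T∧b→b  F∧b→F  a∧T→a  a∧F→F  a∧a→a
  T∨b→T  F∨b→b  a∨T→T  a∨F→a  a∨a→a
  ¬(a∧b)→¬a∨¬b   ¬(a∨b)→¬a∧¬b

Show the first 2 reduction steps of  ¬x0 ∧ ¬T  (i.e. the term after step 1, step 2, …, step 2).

Answer: after 2 steps: F

Working:
  start: ¬x0 ∧ ¬T
  →1  ¬x0 ∧ F
  →2  F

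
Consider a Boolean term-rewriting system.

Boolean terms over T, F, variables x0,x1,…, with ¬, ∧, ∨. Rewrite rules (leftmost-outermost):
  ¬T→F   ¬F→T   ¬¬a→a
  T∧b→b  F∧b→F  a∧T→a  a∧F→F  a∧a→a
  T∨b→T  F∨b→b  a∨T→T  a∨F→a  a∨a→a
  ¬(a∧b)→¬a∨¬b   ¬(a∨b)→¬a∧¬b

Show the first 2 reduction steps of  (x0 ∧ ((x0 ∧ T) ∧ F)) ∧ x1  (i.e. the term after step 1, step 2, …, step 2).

  start: (x0 ∧ ((x0 ∧ T) ∧ F)) ∧ x1
  [1] (x0 ∧ F) ∧ x1
  [2] F ∧ x1

Answer: after 2 steps: F ∧ x1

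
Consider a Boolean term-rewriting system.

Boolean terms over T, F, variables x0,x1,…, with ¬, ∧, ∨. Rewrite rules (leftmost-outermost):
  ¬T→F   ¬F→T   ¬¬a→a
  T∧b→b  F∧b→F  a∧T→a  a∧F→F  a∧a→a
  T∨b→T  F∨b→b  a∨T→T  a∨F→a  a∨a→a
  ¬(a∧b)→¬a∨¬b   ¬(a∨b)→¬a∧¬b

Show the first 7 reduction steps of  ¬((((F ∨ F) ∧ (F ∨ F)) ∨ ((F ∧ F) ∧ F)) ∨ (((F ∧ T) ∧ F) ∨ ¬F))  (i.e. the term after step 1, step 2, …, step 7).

Answer: after 7 steps: (T ∧ ¬((F ∧ F) ∧ F)) ∧ ¬(((F ∧ T) ∧ F) ∨ ¬F)

Working:
  start: ¬((((F ∨ F) ∧ (F ∨ F)) ∨ ((F ∧ F) ∧ F)) ∨ (((F ∧ T) ∧ F) ∨ ¬F))
  →1  ¬(((F ∨ F) ∧ (F ∨ F)) ∨ ((F ∧ F) ∧ F)) ∧ ¬(((F ∧ T) ∧ F) ∨ ¬F)
  →2  (¬((F ∨ F) ∧ (F ∨ F)) ∧ ¬((F ∧ F) ∧ F)) ∧ ¬(((F ∧ T) ∧ F) ∨ ¬F)
  →3  ((¬(F ∨ F) ∨ ¬(F ∨ F)) ∧ ¬((F ∧ F) ∧ F)) ∧ ¬(((F ∧ T) ∧ F) ∨ ¬F)
  →4  (¬(F ∨ F) ∧ ¬((F ∧ F) ∧ F)) ∧ ¬(((F ∧ T) ∧ F) ∨ ¬F)
  →5  ((¬F ∧ ¬F) ∧ ¬((F ∧ F) ∧ F)) ∧ ¬(((F ∧ T) ∧ F) ∨ ¬F)
  →6  (¬F ∧ ¬((F ∧ F) ∧ F)) ∧ ¬(((F ∧ T) ∧ F) ∨ ¬F)
  →7  (T ∧ ¬((F ∧ F) ∧ F)) ∧ ¬(((F ∧ T) ∧ F) ∨ ¬F)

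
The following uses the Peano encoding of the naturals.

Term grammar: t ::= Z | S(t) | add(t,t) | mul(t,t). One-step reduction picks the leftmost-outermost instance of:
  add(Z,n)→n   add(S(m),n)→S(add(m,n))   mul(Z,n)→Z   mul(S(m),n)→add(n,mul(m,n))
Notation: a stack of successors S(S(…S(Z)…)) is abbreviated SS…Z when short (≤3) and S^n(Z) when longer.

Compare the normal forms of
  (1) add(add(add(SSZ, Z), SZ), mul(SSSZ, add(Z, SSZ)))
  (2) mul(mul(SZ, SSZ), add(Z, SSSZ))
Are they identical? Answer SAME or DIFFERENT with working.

Term A:
  start: add(add(add(SSZ, Z), SZ), mul(SSSZ, add(Z, SSZ)))
  →1  add(add(S(add(SZ, Z)), SZ), mul(SSSZ, add(Z, SSZ)))
  →2  add(S(add(add(SZ, Z), SZ)), mul(SSSZ, add(Z, SSZ)))
  →3  S(add(add(add(SZ, Z), SZ), mul(SSSZ, add(Z, SSZ))))
  →4  S(add(add(S(add(Z, Z)), SZ), mul(SSSZ, add(Z, SSZ))))
  →5  S(add(S(add(add(Z, Z), SZ)), mul(SSSZ, add(Z, SSZ))))
  →6  S(S(add(add(add(Z, Z), SZ), mul(SSSZ, add(Z, SSZ)))))
  →7  S(S(add(add(Z, SZ), mul(SSSZ, add(Z, SSZ)))))
  →8  S(S(add(SZ, mul(SSSZ, add(Z, SSZ)))))
  →9  S(S(S(add(Z, mul(SSSZ, add(Z, SSZ))))))
  →10  S(S(S(mul(SSSZ, add(Z, SSZ)))))
  →11  S(S(S(add(add(Z, SSZ), mul(SSZ, add(Z, SSZ))))))
  →12  S(S(S(add(SSZ, mul(SSZ, add(Z, SSZ))))))
  →13  S(S(S(S(add(SZ, mul(SSZ, add(Z, SSZ)))))))
  →14  S(S(S(S(S(add(Z, mul(SSZ, add(Z, SSZ))))))))
  →15  S(S(S(S(S(mul(SSZ, add(Z, SSZ)))))))
  →16  S(S(S(S(S(add(add(Z, SSZ), mul(SZ, add(Z, SSZ))))))))
  →17  S(S(S(S(S(add(SSZ, mul(SZ, add(Z, SSZ))))))))
  →18  S(S(S(S(S(S(add(SZ, mul(SZ, add(Z, SSZ)))))))))
  →19  S(S(S(S(S(S(S(add(Z, mul(SZ, add(Z, SSZ))))))))))
  →20  S(S(S(S(S(S(S(mul(SZ, add(Z, SSZ)))))))))
  →21  S(S(S(S(S(S(S(add(add(Z, SSZ), mul(Z, add(Z, SSZ))))))))))
  →22  S(S(S(S(S(S(S(add(SSZ, mul(Z, add(Z, SSZ))))))))))
  →23  S(S(S(S(S(S(S(S(add(SZ, mul(Z, add(Z, SSZ)))))))))))
  →24  S(S(S(S(S(S(S(S(S(add(Z, mul(Z, add(Z, SSZ))))))))))))
  →25  S(S(S(S(S(S(S(S(S(mul(Z, add(Z, SSZ)))))))))))
  →26  S^9(Z)

Term B:
  start: mul(mul(SZ, SSZ), add(Z, SSSZ))
  →1  mul(add(SSZ, mul(Z, SSZ)), add(Z, SSSZ))
  →2  mul(S(add(SZ, mul(Z, SSZ))), add(Z, SSSZ))
  →3  add(add(Z, SSSZ), mul(add(SZ, mul(Z, SSZ)), add(Z, SSSZ)))
  →4  add(SSSZ, mul(add(SZ, mul(Z, SSZ)), add(Z, SSSZ)))
  →5  S(add(SSZ, mul(add(SZ, mul(Z, SSZ)), add(Z, SSSZ))))
  →6  S(S(add(SZ, mul(add(SZ, mul(Z, SSZ)), add(Z, SSSZ)))))
  →7  S(S(S(add(Z, mul(add(SZ, mul(Z, SSZ)), add(Z, SSSZ))))))
  →8  S(S(S(mul(add(SZ, mul(Z, SSZ)), add(Z, SSSZ)))))
  →9  S(S(S(mul(S(add(Z, mul(Z, SSZ))), add(Z, SSSZ)))))
  →10  S(S(S(add(add(Z, SSSZ), mul(add(Z, mul(Z, SSZ)), add(Z, SSSZ))))))
  →11  S(S(S(add(SSSZ, mul(add(Z, mul(Z, SSZ)), add(Z, SSSZ))))))
  →12  S(S(S(S(add(SSZ, mul(add(Z, mul(Z, SSZ)), add(Z, SSSZ)))))))
  →13  S(S(S(S(S(add(SZ, mul(add(Z, mul(Z, SSZ)), add(Z, SSSZ))))))))
  →14  S(S(S(S(S(S(add(Z, mul(add(Z, mul(Z, SSZ)), add(Z, SSSZ)))))))))
  →15  S(S(S(S(S(S(mul(add(Z, mul(Z, SSZ)), add(Z, SSSZ))))))))
  →16  S(S(S(S(S(S(mul(mul(Z, SSZ), add(Z, SSSZ))))))))
  →17  S(S(S(S(S(S(mul(Z, add(Z, SSSZ))))))))
  →18  S^6(Z)

Answer: DIFFERENT — A ⇓ S^9(Z), B ⇓ S^6(Z)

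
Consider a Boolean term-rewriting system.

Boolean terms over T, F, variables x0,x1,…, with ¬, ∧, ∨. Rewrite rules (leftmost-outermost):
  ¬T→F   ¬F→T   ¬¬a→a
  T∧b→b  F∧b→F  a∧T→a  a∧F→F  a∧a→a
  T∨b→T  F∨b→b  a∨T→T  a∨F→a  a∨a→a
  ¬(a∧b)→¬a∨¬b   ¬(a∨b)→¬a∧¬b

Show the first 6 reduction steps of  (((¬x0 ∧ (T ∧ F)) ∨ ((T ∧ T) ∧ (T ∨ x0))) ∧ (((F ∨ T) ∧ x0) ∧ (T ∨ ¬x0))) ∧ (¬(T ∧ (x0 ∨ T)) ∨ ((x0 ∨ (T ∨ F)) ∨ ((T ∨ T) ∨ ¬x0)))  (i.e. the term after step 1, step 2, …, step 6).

Answer: after 6 steps: (T ∧ (((F ∨ T) ∧ x0) ∧ (T ∨ ¬x0))) ∧ (¬(T ∧ (x0 ∨ T)) ∨ ((x0 ∨ (T ∨ F)) ∨ ((T ∨ T) ∨ ¬x0)))

Reduction:
  start: (((¬x0 ∧ (T ∧ F)) ∨ ((T ∧ T) ∧ (T ∨ x0))) ∧ (((F ∨ T) ∧ x0) ∧ (T ∨ ¬x0))) ∧ (¬(T ∧ (x0 ∨ T)) ∨ ((x0 ∨ (T ∨ F)) ∨ ((T ∨ T) ∨ ¬x0)))
  [1] (((¬x0 ∧ F) ∨ ((T ∧ T) ∧ (T ∨ x0))) ∧ (((F ∨ T) ∧ x0) ∧ (T ∨ ¬x0))) ∧ (¬(T ∧ (x0 ∨ T)) ∨ ((x0 ∨ (T ∨ F)) ∨ ((T ∨ T) ∨ ¬x0)))
  [2] ((F ∨ ((T ∧ T) ∧ (T ∨ x0))) ∧ (((F ∨ T) ∧ x0) ∧ (T ∨ ¬x0))) ∧ (¬(T ∧ (x0 ∨ T)) ∨ ((x0 ∨ (T ∨ F)) ∨ ((T ∨ T) ∨ ¬x0)))
  [3] (((T ∧ T) ∧ (T ∨ x0)) ∧ (((F ∨ T) ∧ x0) ∧ (T ∨ ¬x0))) ∧ (¬(T ∧ (x0 ∨ T)) ∨ ((x0 ∨ (T ∨ F)) ∨ ((T ∨ T) ∨ ¬x0)))
  [4] ((T ∧ (T ∨ x0)) ∧ (((F ∨ T) ∧ x0) ∧ (T ∨ ¬x0))) ∧ (¬(T ∧ (x0 ∨ T)) ∨ ((x0 ∨ (T ∨ F)) ∨ ((T ∨ T) ∨ ¬x0)))
  [5] ((T ∨ x0) ∧ (((F ∨ T) ∧ x0) ∧ (T ∨ ¬x0))) ∧ (¬(T ∧ (x0 ∨ T)) ∨ ((x0 ∨ (T ∨ F)) ∨ ((T ∨ T) ∨ ¬x0)))
  [6] (T ∧ (((F ∨ T) ∧ x0) ∧ (T ∨ ¬x0))) ∧ (¬(T ∧ (x0 ∨ T)) ∨ ((x0 ∨ (T ∨ F)) ∨ ((T ∨ T) ∨ ¬x0)))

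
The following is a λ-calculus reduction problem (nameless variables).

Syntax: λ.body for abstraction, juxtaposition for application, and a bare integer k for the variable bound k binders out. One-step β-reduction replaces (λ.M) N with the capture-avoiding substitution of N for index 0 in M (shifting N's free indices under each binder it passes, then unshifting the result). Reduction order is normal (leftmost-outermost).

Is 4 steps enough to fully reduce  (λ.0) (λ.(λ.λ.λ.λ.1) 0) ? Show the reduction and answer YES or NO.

  start: (λ.0) (λ.(λ.λ.λ.λ.1) 0)
  [1] λ.(λ.λ.λ.λ.1) 0
  [2] λ.λ.λ.λ.1

Answer: YES — reaches normal form λ.λ.λ.λ.1 in 2 ≤ 4 steps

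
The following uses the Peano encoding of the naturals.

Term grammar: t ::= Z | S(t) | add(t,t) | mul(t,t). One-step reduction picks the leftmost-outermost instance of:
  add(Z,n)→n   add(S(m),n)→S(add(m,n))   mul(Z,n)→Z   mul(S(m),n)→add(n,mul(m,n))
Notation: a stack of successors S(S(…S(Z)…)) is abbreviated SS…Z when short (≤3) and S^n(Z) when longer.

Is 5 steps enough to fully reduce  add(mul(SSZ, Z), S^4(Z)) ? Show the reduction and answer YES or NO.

Answer: NO — after 5 steps the term is add(Z, S^4(Z)), not yet normal

Reduction:
  start: add(mul(SSZ, Z), S^4(Z))
  [1] add(add(Z, mul(SZ, Z)), S^4(Z))
  [2] add(mul(SZ, Z), S^4(Z))
  [3] add(add(Z, mul(Z, Z)), S^4(Z))
  [4] add(mul(Z, Z), S^4(Z))
  [5] add(Z, S^4(Z))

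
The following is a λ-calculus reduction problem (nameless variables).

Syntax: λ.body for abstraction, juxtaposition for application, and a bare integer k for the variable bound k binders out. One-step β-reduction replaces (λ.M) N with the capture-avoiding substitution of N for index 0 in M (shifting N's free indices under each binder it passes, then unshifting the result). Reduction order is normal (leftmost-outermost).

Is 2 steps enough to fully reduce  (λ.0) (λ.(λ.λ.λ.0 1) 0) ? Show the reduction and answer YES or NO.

  start: (λ.0) (λ.(λ.λ.λ.0 1) 0)
  →1  λ.(λ.λ.λ.0 1) 0
  →2  λ.λ.λ.0 1

Answer: YES — reaches normal form λ.λ.λ.0 1 in 2 ≤ 2 steps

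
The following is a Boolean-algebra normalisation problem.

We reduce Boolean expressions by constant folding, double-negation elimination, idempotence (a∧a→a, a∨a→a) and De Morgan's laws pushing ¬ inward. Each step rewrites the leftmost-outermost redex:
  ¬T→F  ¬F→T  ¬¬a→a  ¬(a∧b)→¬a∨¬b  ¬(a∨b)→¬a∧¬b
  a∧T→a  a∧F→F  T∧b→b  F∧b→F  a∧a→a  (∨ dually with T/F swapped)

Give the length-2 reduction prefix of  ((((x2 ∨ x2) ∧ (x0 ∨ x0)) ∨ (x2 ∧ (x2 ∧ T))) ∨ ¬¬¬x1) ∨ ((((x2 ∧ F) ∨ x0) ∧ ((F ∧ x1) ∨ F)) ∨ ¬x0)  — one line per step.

  start: ((((x2 ∨ x2) ∧ (x0 ∨ x0)) ∨ (x2 ∧ (x2 ∧ T))) ∨ ¬¬¬x1) ∨ ((((x2 ∧ F) ∨ x0) ∧ ((F ∧ x1) ∨ F)) ∨ ¬x0)
  [1] (((x2 ∧ (x0 ∨ x0)) ∨ (x2 ∧ (x2 ∧ T))) ∨ ¬¬¬x1) ∨ ((((x2 ∧ F) ∨ x0) ∧ ((F ∧ x1) ∨ F)) ∨ ¬x0)
  [2] (((x2 ∧ x0) ∨ (x2 ∧ (x2 ∧ T))) ∨ ¬¬¬x1) ∨ ((((x2 ∧ F) ∨ x0) ∧ ((F ∧ x1) ∨ F)) ∨ ¬x0)

Answer: after 2 steps: (((x2 ∧ x0) ∨ (x2 ∧ (x2 ∧ T))) ∨ ¬¬¬x1) ∨ ((((x2 ∧ F) ∨ x0) ∧ ((F ∧ x1) ∨ F)) ∨ ¬x0)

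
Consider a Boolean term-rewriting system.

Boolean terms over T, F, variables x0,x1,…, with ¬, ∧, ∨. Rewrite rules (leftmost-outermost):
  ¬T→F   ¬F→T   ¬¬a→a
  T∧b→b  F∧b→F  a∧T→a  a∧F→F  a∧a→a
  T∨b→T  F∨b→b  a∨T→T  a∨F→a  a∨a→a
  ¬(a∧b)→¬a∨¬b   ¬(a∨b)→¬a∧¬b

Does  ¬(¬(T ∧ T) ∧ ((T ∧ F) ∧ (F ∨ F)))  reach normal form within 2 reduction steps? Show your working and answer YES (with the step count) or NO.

Answer: NO — after 2 steps the term is (T ∧ T) ∨ ¬((T ∧ F) ∧ (F ∨ F)), not yet normal

Working:
  start: ¬(¬(T ∧ T) ∧ ((T ∧ F) ∧ (F ∨ F)))
  step 1: ¬¬(T ∧ T) ∨ ¬((T ∧ F) ∧ (F ∨ F))
  step 2: (T ∧ T) ∨ ¬((T ∧ F) ∧ (F ∨ F))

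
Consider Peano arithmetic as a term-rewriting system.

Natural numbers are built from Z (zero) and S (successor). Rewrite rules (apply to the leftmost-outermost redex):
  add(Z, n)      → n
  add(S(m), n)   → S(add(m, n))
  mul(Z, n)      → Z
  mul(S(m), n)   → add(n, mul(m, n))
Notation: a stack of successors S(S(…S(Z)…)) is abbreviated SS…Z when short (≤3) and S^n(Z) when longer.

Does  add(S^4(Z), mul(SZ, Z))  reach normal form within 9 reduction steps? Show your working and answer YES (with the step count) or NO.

Answer: YES — reaches normal form S^4(Z) in 8 ≤ 9 steps

Reduction:
  start: add(S^4(Z), mul(SZ, Z))
  →1  S(add(SSSZ, mul(SZ, Z)))
  →2  S(S(add(SSZ, mul(SZ, Z))))
  →3  S(S(S(add(SZ, mul(SZ, Z)))))
  →4  S(S(S(S(add(Z, mul(SZ, Z))))))
  →5  S(S(S(S(mul(SZ, Z)))))
  →6  S(S(S(S(add(Z, mul(Z, Z))))))
  →7  S(S(S(S(mul(Z, Z)))))
  →8  S^4(Z)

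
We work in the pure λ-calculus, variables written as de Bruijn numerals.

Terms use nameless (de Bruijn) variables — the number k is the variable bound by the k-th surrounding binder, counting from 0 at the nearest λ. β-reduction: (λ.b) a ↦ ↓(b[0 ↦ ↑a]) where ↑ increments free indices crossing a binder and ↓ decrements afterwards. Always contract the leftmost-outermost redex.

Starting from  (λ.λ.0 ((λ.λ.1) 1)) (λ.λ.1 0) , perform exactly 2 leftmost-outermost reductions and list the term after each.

Answer: after 2 steps: λ.0 (λ.λ.λ.1 0)

Reduction:
  start: (λ.λ.0 ((λ.λ.1) 1)) (λ.λ.1 0)
  →1  λ.0 ((λ.λ.1) (λ.λ.1 0))
  →2  λ.0 (λ.λ.λ.1 0)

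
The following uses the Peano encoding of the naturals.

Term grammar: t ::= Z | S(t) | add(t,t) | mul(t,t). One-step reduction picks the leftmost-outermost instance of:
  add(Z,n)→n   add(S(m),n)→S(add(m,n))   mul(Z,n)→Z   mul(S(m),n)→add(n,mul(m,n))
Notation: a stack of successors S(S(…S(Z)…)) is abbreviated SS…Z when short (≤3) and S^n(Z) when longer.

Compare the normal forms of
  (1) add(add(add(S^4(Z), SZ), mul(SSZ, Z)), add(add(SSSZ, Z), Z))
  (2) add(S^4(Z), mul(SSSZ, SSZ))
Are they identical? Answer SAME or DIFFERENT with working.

Term A:
  start: add(add(add(S^4(Z), SZ), mul(SSZ, Z)), add(add(SSSZ, Z), Z))
  step 1: add(add(S(add(SSSZ, SZ)), mul(SSZ, Z)), add(add(SSSZ, Z), Z))
  step 2: add(S(add(add(SSSZ, SZ), mul(SSZ, Z))), add(add(SSSZ, Z), Z))
  step 3: S(add(add(add(SSSZ, SZ), mul(SSZ, Z)), add(add(SSSZ, Z), Z)))
  step 4: S(add(add(S(add(SSZ, SZ)), mul(SSZ, Z)), add(add(SSSZ, Z), Z)))
  step 5: S(add(S(add(add(SSZ, SZ), mul(SSZ, Z))), add(add(SSSZ, Z), Z)))
  step 6: S(S(add(add(add(SSZ, SZ), mul(SSZ, Z)), add(add(SSSZ, Z), Z))))
  step 7: S(S(add(add(S(add(SZ, SZ)), mul(SSZ, Z)), add(add(SSSZ, Z), Z))))
  step 8: S(S(add(S(add(add(SZ, SZ), mul(SSZ, Z))), add(add(SSSZ, Z), Z))))
  step 9: S(S(S(add(add(add(SZ, SZ), mul(SSZ, Z)), add(add(SSSZ, Z), Z)))))
  step 10: S(S(S(add(add(S(add(Z, SZ)), mul(SSZ, Z)), add(add(SSSZ, Z), Z)))))
  step 11: S(S(S(add(S(add(add(Z, SZ), mul(SSZ, Z))), add(add(SSSZ, Z), Z)))))
  step 12: S(S(S(S(add(add(add(Z, SZ), mul(SSZ, Z)), add(add(SSSZ, Z), Z))))))
  step 13: S(S(S(S(add(add(SZ, mul(SSZ, Z)), add(add(SSSZ, Z), Z))))))
  step 14: S(S(S(S(add(S(add(Z, mul(SSZ, Z))), add(add(SSSZ, Z), Z))))))
  step 15: S(S(S(S(S(add(add(Z, mul(SSZ, Z)), add(add(SSSZ, Z), Z)))))))
  step 16: S(S(S(S(S(add(mul(SSZ, Z), add(add(SSSZ, Z), Z)))))))
  step 17: S(S(S(S(S(add(add(Z, mul(SZ, Z)), add(add(SSSZ, Z), Z)))))))
  step 18: S(S(S(S(S(add(mul(SZ, Z), add(add(SSSZ, Z), Z)))))))
  step 19: S(S(S(S(S(add(add(Z, mul(Z, Z)), add(add(SSSZ, Z), Z)))))))
  step 20: S(S(S(S(S(add(mul(Z, Z), add(add(SSSZ, Z), Z)))))))
  step 21: S(S(S(S(S(add(Z, add(add(SSSZ, Z), Z)))))))
  step 22: S(S(S(S(S(add(add(SSSZ, Z), Z))))))
  step 23: S(S(S(S(S(add(S(add(SSZ, Z)), Z))))))
  step 24: S(S(S(S(S(S(add(add(SSZ, Z), Z)))))))
  step 25: S(S(S(S(S(S(add(S(add(SZ, Z)), Z)))))))
  step 26: S(S(S(S(S(S(S(add(add(SZ, Z), Z))))))))
  step 27: S(S(S(S(S(S(S(add(S(add(Z, Z)), Z))))))))
  step 28: S(S(S(S(S(S(S(S(add(add(Z, Z), Z)))))))))
  step 29: S(S(S(S(S(S(S(S(add(Z, Z)))))))))
  step 30: S^8(Z)

Term B:
  start: add(S^4(Z), mul(SSSZ, SSZ))
  step 1: S(add(SSSZ, mul(SSSZ, SSZ)))
  step 2: S(S(add(SSZ, mul(SSSZ, SSZ))))
  step 3: S(S(S(add(SZ, mul(SSSZ, SSZ)))))
  step 4: S(S(S(S(add(Z, mul(SSSZ, SSZ))))))
  step 5: S(S(S(S(mul(SSSZ, SSZ)))))
  step 6: S(S(S(S(add(SSZ, mul(SSZ, SSZ))))))
  step 7: S(S(S(S(S(add(SZ, mul(SSZ, SSZ)))))))
  step 8: S(S(S(S(S(S(add(Z, mul(SSZ, SSZ))))))))
  step 9: S(S(S(S(S(S(mul(SSZ, SSZ)))))))
  step 10: S(S(S(S(S(S(add(SSZ, mul(SZ, SSZ))))))))
  step 11: S(S(S(S(S(S(S(add(SZ, mul(SZ, SSZ)))))))))
  step 12: S(S(S(S(S(S(S(S(add(Z, mul(SZ, SSZ))))))))))
  step 13: S(S(S(S(S(S(S(S(mul(SZ, SSZ)))))))))
  step 14: S(S(S(S(S(S(S(S(add(SSZ, mul(Z, SSZ))))))))))
  step 15: S(S(S(S(S(S(S(S(S(add(SZ, mul(Z, SSZ)))))))))))
  step 16: S(S(S(S(S(S(S(S(S(S(add(Z, mul(Z, SSZ))))))))))))
  step 17: S(S(S(S(S(S(S(S(S(S(mul(Z, SSZ)))))))))))
  step 18: S^10(Z)

Answer: DIFFERENT — A ⇓ S^8(Z), B ⇓ S^10(Z)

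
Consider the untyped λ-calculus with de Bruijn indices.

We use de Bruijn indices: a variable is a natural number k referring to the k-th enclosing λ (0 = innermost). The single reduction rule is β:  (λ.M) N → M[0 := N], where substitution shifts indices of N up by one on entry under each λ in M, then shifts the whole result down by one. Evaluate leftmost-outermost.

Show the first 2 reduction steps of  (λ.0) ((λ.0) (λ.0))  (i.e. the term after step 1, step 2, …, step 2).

  start: (λ.0) ((λ.0) (λ.0))
  step 1: (λ.0) (λ.0)
  step 2: λ.0

Answer: after 2 steps: λ.0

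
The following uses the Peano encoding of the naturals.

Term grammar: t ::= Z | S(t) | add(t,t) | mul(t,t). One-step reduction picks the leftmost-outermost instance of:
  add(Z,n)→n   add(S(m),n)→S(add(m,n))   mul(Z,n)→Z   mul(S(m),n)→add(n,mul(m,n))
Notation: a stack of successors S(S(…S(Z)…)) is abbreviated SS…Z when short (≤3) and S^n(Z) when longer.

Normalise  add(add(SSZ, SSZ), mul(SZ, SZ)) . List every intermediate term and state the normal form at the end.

Answer: normal form = S^5(Z)  (in 12 steps)

Working:
  start: add(add(SSZ, SSZ), mul(SZ, SZ))
  [1] add(S(add(SZ, SSZ)), mul(SZ, SZ))
  [2] S(add(add(SZ, SSZ), mul(SZ, SZ)))
  [3] S(add(S(add(Z, SSZ)), mul(SZ, SZ)))
  [4] S(S(add(add(Z, SSZ), mul(SZ, SZ))))
  [5] S(S(add(SSZ, mul(SZ, SZ))))
  [6] S(S(S(add(SZ, mul(SZ, SZ)))))
  [7] S(S(S(S(add(Z, mul(SZ, SZ))))))
  [8] S(S(S(S(mul(SZ, SZ)))))
  [9] S(S(S(S(add(SZ, mul(Z, SZ))))))
  [10] S(S(S(S(S(add(Z, mul(Z, SZ)))))))
  [11] S(S(S(S(S(mul(Z, SZ))))))
  [12] S^5(Z)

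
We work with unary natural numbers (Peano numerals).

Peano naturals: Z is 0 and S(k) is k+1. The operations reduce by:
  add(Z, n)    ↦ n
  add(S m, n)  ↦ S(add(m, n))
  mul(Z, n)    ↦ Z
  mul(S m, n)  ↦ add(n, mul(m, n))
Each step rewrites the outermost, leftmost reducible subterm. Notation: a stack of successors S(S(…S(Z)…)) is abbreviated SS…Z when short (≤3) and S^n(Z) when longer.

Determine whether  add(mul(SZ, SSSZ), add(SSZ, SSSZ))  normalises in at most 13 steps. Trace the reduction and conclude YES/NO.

  start: add(mul(SZ, SSSZ), add(SSZ, SSSZ))
  step 1: add(add(SSSZ, mul(Z, SSSZ)), add(SSZ, SSSZ))
  step 2: add(S(add(SSZ, mul(Z, SSSZ))), add(SSZ, SSSZ))
  step 3: S(add(add(SSZ, mul(Z, SSSZ)), add(SSZ, SSSZ)))
  step 4: S(add(S(add(SZ, mul(Z, SSSZ))), add(SSZ, SSSZ)))
  step 5: S(S(add(add(SZ, mul(Z, SSSZ)), add(SSZ, SSSZ))))
  step 6: S(S(add(S(add(Z, mul(Z, SSSZ))), add(SSZ, SSSZ))))
  step 7: S(S(S(add(add(Z, mul(Z, SSSZ)), add(SSZ, SSSZ)))))
  step 8: S(S(S(add(mul(Z, SSSZ), add(SSZ, SSSZ)))))
  step 9: S(S(S(add(Z, add(SSZ, SSSZ)))))
  step 10: S(S(S(add(SSZ, SSSZ))))
  step 11: S(S(S(S(add(SZ, SSSZ)))))
  step 12: S(S(S(S(S(add(Z, SSSZ))))))
  step 13: S^8(Z)

Answer: YES — reaches normal form S^8(Z) in 13 ≤ 13 steps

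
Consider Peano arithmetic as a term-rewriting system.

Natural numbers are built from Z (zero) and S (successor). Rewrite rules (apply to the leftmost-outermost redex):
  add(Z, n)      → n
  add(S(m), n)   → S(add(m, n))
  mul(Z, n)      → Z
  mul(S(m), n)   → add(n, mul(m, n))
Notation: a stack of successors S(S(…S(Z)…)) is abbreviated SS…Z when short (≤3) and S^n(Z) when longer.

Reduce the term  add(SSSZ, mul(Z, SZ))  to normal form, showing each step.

Answer: normal form = SSSZ  (in 5 steps)

Working:
  start: add(SSSZ, mul(Z, SZ))
  [1] S(add(SSZ, mul(Z, SZ)))
  [2] S(S(add(SZ, mul(Z, SZ))))
  [3] S(S(S(add(Z, mul(Z, SZ)))))
  [4] S(S(S(mul(Z, SZ))))
  [5] SSSZ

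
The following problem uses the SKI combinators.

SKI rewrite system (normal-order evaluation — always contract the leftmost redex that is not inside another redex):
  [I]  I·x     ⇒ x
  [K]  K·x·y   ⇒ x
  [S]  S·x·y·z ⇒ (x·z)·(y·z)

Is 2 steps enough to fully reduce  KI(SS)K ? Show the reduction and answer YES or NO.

  start: KI(SS)K
  step 1: IK
  step 2: K

Answer: YES — reaches normal form K in 2 ≤ 2 steps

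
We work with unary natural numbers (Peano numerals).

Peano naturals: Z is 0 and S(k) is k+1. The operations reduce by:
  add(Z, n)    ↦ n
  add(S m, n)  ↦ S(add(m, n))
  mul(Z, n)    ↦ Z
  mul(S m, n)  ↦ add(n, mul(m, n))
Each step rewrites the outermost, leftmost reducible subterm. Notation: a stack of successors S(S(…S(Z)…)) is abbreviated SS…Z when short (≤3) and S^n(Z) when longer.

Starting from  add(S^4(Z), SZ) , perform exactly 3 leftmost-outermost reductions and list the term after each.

  start: add(S^4(Z), SZ)
  [1] S(add(SSSZ, SZ))
  [2] S(S(add(SSZ, SZ)))
  [3] S(S(S(add(SZ, SZ))))

Answer: after 3 steps: S(S(S(add(SZ, SZ))))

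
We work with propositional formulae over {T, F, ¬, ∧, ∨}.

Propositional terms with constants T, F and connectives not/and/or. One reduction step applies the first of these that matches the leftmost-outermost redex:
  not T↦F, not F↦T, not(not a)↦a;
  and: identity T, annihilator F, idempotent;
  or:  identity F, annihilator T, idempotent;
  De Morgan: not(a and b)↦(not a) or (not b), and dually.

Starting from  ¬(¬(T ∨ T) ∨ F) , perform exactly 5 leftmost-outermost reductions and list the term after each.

Answer: after 5 steps: T

Reduction:
  start: ¬(¬(T ∨ T) ∨ F)
  step 1: ¬¬(T ∨ T) ∧ ¬F
  step 2: (T ∨ T) ∧ ¬F
  step 3: T ∧ ¬F
  step 4: ¬F
  step 5: T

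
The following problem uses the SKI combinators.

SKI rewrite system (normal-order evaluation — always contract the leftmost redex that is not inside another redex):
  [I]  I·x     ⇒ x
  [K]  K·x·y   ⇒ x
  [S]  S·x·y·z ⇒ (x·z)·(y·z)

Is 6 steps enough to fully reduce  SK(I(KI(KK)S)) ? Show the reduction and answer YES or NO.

  start: SK(I(KI(KK)S))
  →1  SK(KI(KK)S)
  →2  SK(IS)
  →3  SKS

Answer: YES — reaches normal form SKS in 3 ≤ 6 steps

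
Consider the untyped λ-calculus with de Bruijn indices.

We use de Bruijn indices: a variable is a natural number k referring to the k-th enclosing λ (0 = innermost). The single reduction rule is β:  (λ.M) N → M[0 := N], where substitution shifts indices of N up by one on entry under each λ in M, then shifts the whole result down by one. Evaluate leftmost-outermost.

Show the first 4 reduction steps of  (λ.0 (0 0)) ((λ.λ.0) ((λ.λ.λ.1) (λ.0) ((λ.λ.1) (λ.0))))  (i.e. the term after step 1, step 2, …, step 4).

Answer: after 4 steps: (λ.0) ((λ.λ.0) ((λ.λ.λ.1) (λ.0) ((λ.λ.1) (λ.0))))

Working:
  start: (λ.0 (0 0)) ((λ.λ.0) ((λ.λ.λ.1) (λ.0) ((λ.λ.1) (λ.0))))
  step 1: (λ.λ.0) ((λ.λ.λ.1) (λ.0) ((λ.λ.1) (λ.0))) ((λ.λ.0) ((λ.λ.λ.1) (λ.0) ((λ.λ.1) (λ.0))) ((λ.λ.0) ((λ.λ.λ.1) (λ.0) ((λ.λ.1) (λ.0)))))
  step 2: (λ.0) ((λ.λ.0) ((λ.λ.λ.1) (λ.0) ((λ.λ.1) (λ.0))) ((λ.λ.0) ((λ.λ.λ.1) (λ.0) ((λ.λ.1) (λ.0)))))
  step 3: (λ.λ.0) ((λ.λ.λ.1) (λ.0) ((λ.λ.1) (λ.0))) ((λ.λ.0) ((λ.λ.λ.1) (λ.0) ((λ.λ.1) (λ.0))))
  step 4: (λ.0) ((λ.λ.0) ((λ.λ.λ.1) (λ.0) ((λ.λ.1) (λ.0))))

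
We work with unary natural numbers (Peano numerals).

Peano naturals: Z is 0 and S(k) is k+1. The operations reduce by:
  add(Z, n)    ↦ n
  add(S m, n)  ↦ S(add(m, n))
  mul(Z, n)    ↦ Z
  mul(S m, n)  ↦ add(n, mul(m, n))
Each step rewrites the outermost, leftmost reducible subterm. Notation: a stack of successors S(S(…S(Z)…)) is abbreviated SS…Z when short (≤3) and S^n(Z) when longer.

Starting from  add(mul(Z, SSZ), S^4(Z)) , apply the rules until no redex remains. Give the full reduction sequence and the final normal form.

Answer: normal form = S^4(Z)  (in 2 steps)

Derivation:
  start: add(mul(Z, SSZ), S^4(Z))
  →1  add(Z, S^4(Z))
  →2  S^4(Z)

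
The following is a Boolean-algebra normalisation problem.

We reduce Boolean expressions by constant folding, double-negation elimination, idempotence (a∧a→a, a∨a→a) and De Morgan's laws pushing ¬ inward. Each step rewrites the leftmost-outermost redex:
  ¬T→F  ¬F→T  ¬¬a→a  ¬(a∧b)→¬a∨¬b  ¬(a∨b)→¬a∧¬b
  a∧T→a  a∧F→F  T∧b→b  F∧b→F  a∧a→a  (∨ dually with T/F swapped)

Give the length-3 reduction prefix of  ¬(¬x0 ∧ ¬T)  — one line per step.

Answer: after 3 steps: x0 ∨ T

Working:
  start: ¬(¬x0 ∧ ¬T)
  →1  ¬¬x0 ∨ ¬¬T
  →2  x0 ∨ ¬¬T
  →3  x0 ∨ T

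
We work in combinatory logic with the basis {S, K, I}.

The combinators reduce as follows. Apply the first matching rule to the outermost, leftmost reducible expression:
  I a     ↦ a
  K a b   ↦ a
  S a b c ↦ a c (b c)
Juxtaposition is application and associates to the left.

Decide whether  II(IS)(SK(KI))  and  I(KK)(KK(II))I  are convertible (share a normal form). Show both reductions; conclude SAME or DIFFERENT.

Term A:
  start: II(IS)(SK(KI))
  [1] I(IS)(SK(KI))
  [2] IS(SK(KI))
  [3] S(SK(KI))

Term B:
  start: I(KK)(KK(II))I
  [1] KK(KK(II))I
  [2] KI

Answer: DIFFERENT — A ⇓ S(SK(KI)), B ⇓ KI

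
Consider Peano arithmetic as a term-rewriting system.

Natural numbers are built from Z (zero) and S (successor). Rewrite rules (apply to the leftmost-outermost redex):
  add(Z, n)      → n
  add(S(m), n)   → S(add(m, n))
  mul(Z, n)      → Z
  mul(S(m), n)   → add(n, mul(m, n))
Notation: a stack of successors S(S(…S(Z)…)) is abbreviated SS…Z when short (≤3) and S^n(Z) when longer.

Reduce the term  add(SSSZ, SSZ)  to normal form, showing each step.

  start: add(SSSZ, SSZ)
  step 1: S(add(SSZ, SSZ))
  step 2: S(S(add(SZ, SSZ)))
  step 3: S(S(S(add(Z, SSZ))))
  step 4: S^5(Z)

Answer: normal form = S^5(Z)  (in 4 steps)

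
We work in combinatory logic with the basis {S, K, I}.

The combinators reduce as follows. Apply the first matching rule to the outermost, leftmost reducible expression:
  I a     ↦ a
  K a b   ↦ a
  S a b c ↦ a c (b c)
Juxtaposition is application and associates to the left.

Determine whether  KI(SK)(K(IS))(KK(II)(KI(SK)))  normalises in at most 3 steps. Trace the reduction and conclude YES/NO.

  start: KI(SK)(K(IS))(KK(II)(KI(SK)))
  [1] I(K(IS))(KK(II)(KI(SK)))
  [2] K(IS)(KK(II)(KI(SK)))
  [3] IS

Answer: NO — after 3 steps the term is IS, not yet normal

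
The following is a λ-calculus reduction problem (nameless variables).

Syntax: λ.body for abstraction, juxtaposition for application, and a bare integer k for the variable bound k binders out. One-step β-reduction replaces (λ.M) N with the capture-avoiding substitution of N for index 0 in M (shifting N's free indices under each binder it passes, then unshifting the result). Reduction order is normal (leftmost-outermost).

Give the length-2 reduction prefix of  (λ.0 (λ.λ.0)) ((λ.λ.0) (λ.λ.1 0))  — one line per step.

  start: (λ.0 (λ.λ.0)) ((λ.λ.0) (λ.λ.1 0))
  step 1: (λ.λ.0) (λ.λ.1 0) (λ.λ.0)
  step 2: (λ.0) (λ.λ.0)

Answer: after 2 steps: (λ.0) (λ.λ.0)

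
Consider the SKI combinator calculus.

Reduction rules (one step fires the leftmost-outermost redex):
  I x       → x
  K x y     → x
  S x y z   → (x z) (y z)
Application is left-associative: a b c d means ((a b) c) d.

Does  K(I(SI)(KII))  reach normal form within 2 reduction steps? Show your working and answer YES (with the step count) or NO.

Answer: YES — reaches normal form K(SII) in 2 ≤ 2 steps

Derivation:
  start: K(I(SI)(KII))
  →1  K(SI(KII))
  →2  K(SII)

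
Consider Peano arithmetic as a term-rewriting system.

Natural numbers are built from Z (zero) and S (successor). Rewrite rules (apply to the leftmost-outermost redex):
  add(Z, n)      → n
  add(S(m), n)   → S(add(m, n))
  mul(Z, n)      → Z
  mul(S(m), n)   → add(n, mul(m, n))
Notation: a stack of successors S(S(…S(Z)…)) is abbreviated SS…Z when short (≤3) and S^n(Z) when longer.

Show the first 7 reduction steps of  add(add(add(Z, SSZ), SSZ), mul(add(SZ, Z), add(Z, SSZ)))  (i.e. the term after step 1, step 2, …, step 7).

Answer: after 7 steps: S(S(S(add(SZ, mul(add(SZ, Z), add(Z, SSZ))))))

Working:
  start: add(add(add(Z, SSZ), SSZ), mul(add(SZ, Z), add(Z, SSZ)))
  →1  add(add(SSZ, SSZ), mul(add(SZ, Z), add(Z, SSZ)))
  →2  add(S(add(SZ, SSZ)), mul(add(SZ, Z), add(Z, SSZ)))
  →3  S(add(add(SZ, SSZ), mul(add(SZ, Z), add(Z, SSZ))))
  →4  S(add(S(add(Z, SSZ)), mul(add(SZ, Z), add(Z, SSZ))))
  →5  S(S(add(add(Z, SSZ), mul(add(SZ, Z), add(Z, SSZ)))))
  →6  S(S(add(SSZ, mul(add(SZ, Z), add(Z, SSZ)))))
  →7  S(S(S(add(SZ, mul(add(SZ, Z), add(Z, SSZ))))))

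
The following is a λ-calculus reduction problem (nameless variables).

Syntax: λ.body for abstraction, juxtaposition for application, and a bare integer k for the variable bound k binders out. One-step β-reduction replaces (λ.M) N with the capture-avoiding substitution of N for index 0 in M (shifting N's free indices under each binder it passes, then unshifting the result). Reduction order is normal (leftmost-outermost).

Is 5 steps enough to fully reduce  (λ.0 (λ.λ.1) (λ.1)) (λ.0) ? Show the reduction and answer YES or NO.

Answer: YES — reaches normal form λ.λ.λ.0 in 3 ≤ 5 steps

Derivation:
  start: (λ.0 (λ.λ.1) (λ.1)) (λ.0)
  →1  (λ.0) (λ.λ.1) (λ.λ.0)
  →2  (λ.λ.1) (λ.λ.0)
  →3  λ.λ.λ.0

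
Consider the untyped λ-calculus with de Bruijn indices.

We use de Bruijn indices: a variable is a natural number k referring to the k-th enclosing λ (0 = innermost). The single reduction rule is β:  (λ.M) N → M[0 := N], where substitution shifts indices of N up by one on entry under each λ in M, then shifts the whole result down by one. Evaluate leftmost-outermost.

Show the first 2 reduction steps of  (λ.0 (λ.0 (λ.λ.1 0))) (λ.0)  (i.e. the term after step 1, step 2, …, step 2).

Answer: after 2 steps: λ.0 (λ.λ.1 0)

Working:
  start: (λ.0 (λ.0 (λ.λ.1 0))) (λ.0)
  →1  (λ.0) (λ.0 (λ.λ.1 0))
  →2  λ.0 (λ.λ.1 0)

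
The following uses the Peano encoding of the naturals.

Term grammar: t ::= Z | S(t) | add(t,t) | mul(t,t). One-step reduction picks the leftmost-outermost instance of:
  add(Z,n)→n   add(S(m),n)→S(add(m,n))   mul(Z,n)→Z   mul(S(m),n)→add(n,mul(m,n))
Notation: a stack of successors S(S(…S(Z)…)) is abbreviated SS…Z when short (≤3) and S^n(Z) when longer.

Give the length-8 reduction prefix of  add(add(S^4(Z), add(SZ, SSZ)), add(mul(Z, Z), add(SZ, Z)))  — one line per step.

Answer: after 8 steps: S(S(S(S(add(add(Z, add(SZ, SSZ)), add(mul(Z, Z), add(SZ, Z)))))))

Derivation:
  start: add(add(S^4(Z), add(SZ, SSZ)), add(mul(Z, Z), add(SZ, Z)))
  [1] add(S(add(SSSZ, add(SZ, SSZ))), add(mul(Z, Z), add(SZ, Z)))
  [2] S(add(add(SSSZ, add(SZ, SSZ)), add(mul(Z, Z), add(SZ, Z))))
  [3] S(add(S(add(SSZ, add(SZ, SSZ))), add(mul(Z, Z), add(SZ, Z))))
  [4] S(S(add(add(SSZ, add(SZ, SSZ)), add(mul(Z, Z), add(SZ, Z)))))
  [5] S(S(add(S(add(SZ, add(SZ, SSZ))), add(mul(Z, Z), add(SZ, Z)))))
  [6] S(S(S(add(add(SZ, add(SZ, SSZ)), add(mul(Z, Z), add(SZ, Z))))))
  [7] S(S(S(add(S(add(Z, add(SZ, SSZ))), add(mul(Z, Z), add(SZ, Z))))))
  [8] S(S(S(S(add(add(Z, add(SZ, SSZ)), add(mul(Z, Z), add(SZ, Z)))))))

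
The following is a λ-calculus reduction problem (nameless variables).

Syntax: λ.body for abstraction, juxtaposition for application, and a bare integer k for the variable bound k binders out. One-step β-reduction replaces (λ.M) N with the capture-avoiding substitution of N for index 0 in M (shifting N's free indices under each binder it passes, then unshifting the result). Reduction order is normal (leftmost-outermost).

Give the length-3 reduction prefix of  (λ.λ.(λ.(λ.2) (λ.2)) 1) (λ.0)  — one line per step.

  start: (λ.λ.(λ.(λ.2) (λ.2)) 1) (λ.0)
  [1] λ.(λ.(λ.2) (λ.2)) (λ.0)
  [2] λ.(λ.1) (λ.1)
  [3] λ.0

Answer: after 3 steps: λ.0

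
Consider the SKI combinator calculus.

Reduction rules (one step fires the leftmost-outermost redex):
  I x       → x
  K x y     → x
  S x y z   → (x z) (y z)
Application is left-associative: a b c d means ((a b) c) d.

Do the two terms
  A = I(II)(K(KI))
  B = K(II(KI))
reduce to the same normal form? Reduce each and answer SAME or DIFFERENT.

Term A:
  start: I(II)(K(KI))
  [1] II(K(KI))
  [2] I(K(KI))
  [3] K(KI)

Term B:
  start: K(II(KI))
  [1] K(I(KI))
  [2] K(KI)

Answer: SAME — A ⇓ K(KI), B ⇓ K(KI)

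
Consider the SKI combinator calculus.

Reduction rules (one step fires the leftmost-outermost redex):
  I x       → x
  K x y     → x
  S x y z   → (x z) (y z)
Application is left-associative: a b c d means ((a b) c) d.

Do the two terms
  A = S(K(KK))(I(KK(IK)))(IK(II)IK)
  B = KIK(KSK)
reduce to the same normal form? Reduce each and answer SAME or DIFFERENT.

Answer: DIFFERENT — A ⇓ K, B ⇓ S

Working:
Term A:
  start: S(K(KK))(I(KK(IK)))(IK(II)IK)
  →1  K(KK)(IK(II)IK)(I(KK(IK))(IK(II)IK))
  →2  KK(I(KK(IK))(IK(II)IK))
  →3  K

Term B:
  start: KIK(KSK)
  →1  I(KSK)
  →2  KSK
  →3  S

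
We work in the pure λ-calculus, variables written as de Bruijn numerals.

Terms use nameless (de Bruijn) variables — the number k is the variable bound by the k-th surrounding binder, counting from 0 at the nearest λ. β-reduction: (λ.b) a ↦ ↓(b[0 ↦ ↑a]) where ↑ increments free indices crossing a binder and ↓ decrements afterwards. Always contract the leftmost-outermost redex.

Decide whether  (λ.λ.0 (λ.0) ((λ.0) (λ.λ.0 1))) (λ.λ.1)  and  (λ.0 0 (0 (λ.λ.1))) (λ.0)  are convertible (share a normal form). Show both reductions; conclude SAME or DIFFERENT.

Answer: DIFFERENT — A ⇓ λ.0 (λ.0) (λ.λ.0 1), B ⇓ λ.λ.1

Reduction:
Term A:
  start: (λ.λ.0 (λ.0) ((λ.0) (λ.λ.0 1))) (λ.λ.1)
  [1] λ.0 (λ.0) ((λ.0) (λ.λ.0 1))
  [2] λ.0 (λ.0) (λ.λ.0 1)

Term B:
  start: (λ.0 0 (0 (λ.λ.1))) (λ.0)
  [1] (λ.0) (λ.0) ((λ.0) (λ.λ.1))
  [2] (λ.0) ((λ.0) (λ.λ.1))
  [3] (λ.0) (λ.λ.1)
  [4] λ.λ.1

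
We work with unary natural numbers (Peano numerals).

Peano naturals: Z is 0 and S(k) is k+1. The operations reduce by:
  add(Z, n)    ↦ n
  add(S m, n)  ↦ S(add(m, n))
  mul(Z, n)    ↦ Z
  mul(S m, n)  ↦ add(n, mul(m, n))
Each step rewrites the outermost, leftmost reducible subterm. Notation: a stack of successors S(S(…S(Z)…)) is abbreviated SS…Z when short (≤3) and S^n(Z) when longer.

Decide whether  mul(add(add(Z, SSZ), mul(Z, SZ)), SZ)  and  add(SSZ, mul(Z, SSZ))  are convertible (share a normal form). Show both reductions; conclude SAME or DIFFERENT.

Term A:
  start: mul(add(add(Z, SSZ), mul(Z, SZ)), SZ)
  →1  mul(add(SSZ, mul(Z, SZ)), SZ)
  →2  mul(S(add(SZ, mul(Z, SZ))), SZ)
  →3  add(SZ, mul(add(SZ, mul(Z, SZ)), SZ))
  →4  S(add(Z, mul(add(SZ, mul(Z, SZ)), SZ)))
  →5  S(mul(add(SZ, mul(Z, SZ)), SZ))
  →6  S(mul(S(add(Z, mul(Z, SZ))), SZ))
  →7  S(add(SZ, mul(add(Z, mul(Z, SZ)), SZ)))
  →8  S(S(add(Z, mul(add(Z, mul(Z, SZ)), SZ))))
  →9  S(S(mul(add(Z, mul(Z, SZ)), SZ)))
  →10  S(S(mul(mul(Z, SZ), SZ)))
  →11  S(S(mul(Z, SZ)))
  →12  SSZ

Term B:
  start: add(SSZ, mul(Z, SSZ))
  →1  S(add(SZ, mul(Z, SSZ)))
  →2  S(S(add(Z, mul(Z, SSZ))))
  →3  S(S(mul(Z, SSZ)))
  →4  SSZ

Answer: SAME — A ⇓ SSZ, B ⇓ SSZ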